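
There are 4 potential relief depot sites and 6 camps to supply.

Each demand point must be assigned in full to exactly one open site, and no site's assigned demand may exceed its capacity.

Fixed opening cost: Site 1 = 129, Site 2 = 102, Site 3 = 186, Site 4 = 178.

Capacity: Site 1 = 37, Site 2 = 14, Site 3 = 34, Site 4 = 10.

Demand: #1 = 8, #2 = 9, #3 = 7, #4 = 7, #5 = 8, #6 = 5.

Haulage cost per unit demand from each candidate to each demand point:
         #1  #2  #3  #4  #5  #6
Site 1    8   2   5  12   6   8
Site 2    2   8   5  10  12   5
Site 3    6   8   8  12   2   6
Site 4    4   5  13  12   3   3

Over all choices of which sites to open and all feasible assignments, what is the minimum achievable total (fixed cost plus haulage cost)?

457

Open {Site 1, Site 2}; cheapest assignment that respects the capacities:
  Site 1 (cap 37, load 31): #2, #3, #4, #5 — cost 9×2 + 7×5 + 7×12 + 8×6 = 185
  Site 2 (cap 14, load 13): #1, #6 — cost 8×2 + 5×5 = 41
  Shipping 226, fixed 231 → total 457.
  Any other capacity-feasible assignment to {Site 1, Site 2} ships for at least 226.
Compare {Site 1, Site 3}: its best feasible assignment gives total 546.
Compare {Site 2, Site 3}: its best feasible assignment gives total 557.
Every other set of open sites that can feasibly serve all demand totals ≥ 546 even under its best assignment. Minimum: 457.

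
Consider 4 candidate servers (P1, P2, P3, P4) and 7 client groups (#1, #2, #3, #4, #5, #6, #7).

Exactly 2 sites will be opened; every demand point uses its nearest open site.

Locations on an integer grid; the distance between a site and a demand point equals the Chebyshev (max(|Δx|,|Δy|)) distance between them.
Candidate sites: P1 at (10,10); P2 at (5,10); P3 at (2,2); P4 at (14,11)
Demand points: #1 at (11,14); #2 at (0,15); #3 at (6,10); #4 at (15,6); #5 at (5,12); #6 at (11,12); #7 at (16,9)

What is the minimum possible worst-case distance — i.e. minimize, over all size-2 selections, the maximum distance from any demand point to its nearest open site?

Open {P2, P4}.
  Farthest demand point is #2 at distance 5 (to P2); all others are ≤ 5.
With {P1, P2} the worst case is 6.
With {P1, P3} the worst case is 10.
No size-2 selection achieves below 5.

5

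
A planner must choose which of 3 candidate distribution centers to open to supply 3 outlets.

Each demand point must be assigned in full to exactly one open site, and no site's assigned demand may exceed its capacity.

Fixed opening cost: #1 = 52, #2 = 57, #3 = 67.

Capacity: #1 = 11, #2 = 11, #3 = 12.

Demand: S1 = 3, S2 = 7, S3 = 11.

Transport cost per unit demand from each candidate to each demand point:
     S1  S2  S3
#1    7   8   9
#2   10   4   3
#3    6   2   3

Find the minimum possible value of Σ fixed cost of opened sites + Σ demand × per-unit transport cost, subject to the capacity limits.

Open {#2, #3}; cheapest assignment that respects the capacities:
  #2 (cap 11, load 11): S3 — cost 11×3 = 33
  #3 (cap 12, load 10): S1, S2 — cost 3×6 + 7×2 = 32
  Shipping 65, fixed 124 → total 189.
  Any other capacity-feasible assignment to {#2, #3} ships for at least 65.
Compare {#1, #2}: its best feasible assignment gives total 219.
Compare {#1, #3}: its best feasible assignment gives total 229.
Every other set of open sites that can feasibly serve all demand totals ≥ 219 even under its best assignment. Minimum: 189.

189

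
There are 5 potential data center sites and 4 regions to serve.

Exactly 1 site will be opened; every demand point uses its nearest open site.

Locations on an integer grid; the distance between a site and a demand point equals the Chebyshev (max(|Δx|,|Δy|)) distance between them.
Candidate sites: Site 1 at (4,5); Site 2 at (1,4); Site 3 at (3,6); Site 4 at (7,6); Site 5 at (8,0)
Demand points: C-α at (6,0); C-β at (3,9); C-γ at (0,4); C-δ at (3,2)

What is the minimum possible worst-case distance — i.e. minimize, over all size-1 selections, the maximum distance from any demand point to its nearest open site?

Open {Site 1}.
  Farthest demand point is C-α at distance 5 (to Site 1); all others are ≤ 5.
With {Site 2} the worst case is 5.
With {Site 3} the worst case is 6.
No size-1 selection achieves below 5.

5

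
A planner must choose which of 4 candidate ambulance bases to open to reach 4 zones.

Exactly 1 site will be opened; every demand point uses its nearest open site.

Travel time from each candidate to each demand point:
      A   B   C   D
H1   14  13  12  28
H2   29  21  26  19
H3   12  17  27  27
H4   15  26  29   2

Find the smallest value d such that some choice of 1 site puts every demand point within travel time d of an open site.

27

Open {H3}.
  Farthest demand point is C at travel time 27 (to H3); all others are ≤ 27.
With {H1} the worst case is 28.
With {H2} the worst case is 29.
No size-1 selection achieves below 27.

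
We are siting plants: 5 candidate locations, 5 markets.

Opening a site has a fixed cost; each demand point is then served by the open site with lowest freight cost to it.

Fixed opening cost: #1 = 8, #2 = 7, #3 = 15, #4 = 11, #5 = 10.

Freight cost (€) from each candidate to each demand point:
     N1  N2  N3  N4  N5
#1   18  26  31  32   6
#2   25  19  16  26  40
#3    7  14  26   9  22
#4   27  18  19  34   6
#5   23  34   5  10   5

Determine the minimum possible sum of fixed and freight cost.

65

Open {#3, #5}: assign each demand point to its cheapest open site.
  N1→#3 7, N2→#3 14, N3→#5 5, N4→#3 9, N5→#5 5
  freight cost 40, fixed 25 → total 65.
Compare {#2, #3, #5}: freight cost 40 + fixed 32 = 72.
Compare {#1, #3, #5}: freight cost 40 + fixed 33 = 73.
Compare {#3, #4, #5}: freight cost 40 + fixed 36 = 76.
All other subsets cost ≥ 72. Minimum total cost: 65.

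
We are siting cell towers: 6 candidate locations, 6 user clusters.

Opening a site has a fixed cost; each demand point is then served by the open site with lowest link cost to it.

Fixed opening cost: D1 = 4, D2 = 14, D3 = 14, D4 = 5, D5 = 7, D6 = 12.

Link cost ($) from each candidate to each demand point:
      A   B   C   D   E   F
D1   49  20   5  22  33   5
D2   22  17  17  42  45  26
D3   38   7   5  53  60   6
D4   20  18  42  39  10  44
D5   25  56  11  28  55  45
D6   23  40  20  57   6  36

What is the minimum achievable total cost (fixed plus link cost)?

89

Open {D1, D4}: assign each demand point to its cheapest open site.
  A→D4 20, B→D4 18, C→D1 5, D→D1 22, E→D4 10, F→D1 5
  link cost 80, fixed 9 → total 89.
Compare {D1, D3, D4}: link cost 69 + fixed 23 = 92.
Compare {D1, D4, D5}: link cost 80 + fixed 16 = 96.
Compare {D1, D6}: link cost 81 + fixed 16 = 97.
All other subsets cost ≥ 92. Minimum total cost: 89.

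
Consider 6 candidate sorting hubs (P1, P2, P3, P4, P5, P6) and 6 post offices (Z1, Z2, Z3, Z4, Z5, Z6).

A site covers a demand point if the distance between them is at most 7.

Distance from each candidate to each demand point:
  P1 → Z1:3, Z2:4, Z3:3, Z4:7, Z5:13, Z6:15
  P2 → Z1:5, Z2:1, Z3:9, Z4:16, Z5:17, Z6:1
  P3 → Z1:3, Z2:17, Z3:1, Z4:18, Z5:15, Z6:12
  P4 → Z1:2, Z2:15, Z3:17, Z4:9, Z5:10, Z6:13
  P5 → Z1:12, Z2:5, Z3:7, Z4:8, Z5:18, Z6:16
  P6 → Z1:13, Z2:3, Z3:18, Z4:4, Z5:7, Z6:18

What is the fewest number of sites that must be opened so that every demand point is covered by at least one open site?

3

Coverage sets (demand points within 7 of each site):
  P1: {Z1, Z2, Z3, Z4}
  P2: {Z1, Z2, Z6}
  P3: {Z1, Z3}
  P4: {Z1}
  P5: {Z2, Z3}
  P6: {Z2, Z4, Z5}
No 2 sites suffice: every size-2 union leaves at least one demand point uncovered.
But {P1, P2, P6} covers everything, so the minimum is 3.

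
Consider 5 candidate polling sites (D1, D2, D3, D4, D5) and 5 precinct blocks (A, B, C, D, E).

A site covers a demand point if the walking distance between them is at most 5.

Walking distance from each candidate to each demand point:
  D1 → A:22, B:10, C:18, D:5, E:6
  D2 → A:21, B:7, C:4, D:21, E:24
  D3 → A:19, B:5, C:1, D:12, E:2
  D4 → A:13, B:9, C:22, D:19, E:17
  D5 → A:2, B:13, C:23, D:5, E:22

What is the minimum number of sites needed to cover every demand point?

2

Coverage sets (demand points within 5 of each site):
  D1: {D}
  D2: {C}
  D3: {B, C, E}
  D4: {}
  D5: {A, D}
No single site covers all 5 demand points.
But {D3, D5} covers everything, so the minimum is 2.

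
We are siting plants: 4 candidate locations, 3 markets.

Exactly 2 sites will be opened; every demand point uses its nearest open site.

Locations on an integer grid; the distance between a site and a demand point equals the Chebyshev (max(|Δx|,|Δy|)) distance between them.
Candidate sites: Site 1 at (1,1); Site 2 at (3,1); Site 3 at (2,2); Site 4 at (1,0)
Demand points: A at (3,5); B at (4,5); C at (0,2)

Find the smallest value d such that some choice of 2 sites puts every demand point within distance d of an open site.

Open {Site 1, Site 3}.
  Farthest demand point is A at distance 3 (to Site 3); all others are ≤ 3.
With {Site 2, Site 3} the worst case is 3.
With {Site 3, Site 4} the worst case is 3.
No size-2 selection achieves below 3.

3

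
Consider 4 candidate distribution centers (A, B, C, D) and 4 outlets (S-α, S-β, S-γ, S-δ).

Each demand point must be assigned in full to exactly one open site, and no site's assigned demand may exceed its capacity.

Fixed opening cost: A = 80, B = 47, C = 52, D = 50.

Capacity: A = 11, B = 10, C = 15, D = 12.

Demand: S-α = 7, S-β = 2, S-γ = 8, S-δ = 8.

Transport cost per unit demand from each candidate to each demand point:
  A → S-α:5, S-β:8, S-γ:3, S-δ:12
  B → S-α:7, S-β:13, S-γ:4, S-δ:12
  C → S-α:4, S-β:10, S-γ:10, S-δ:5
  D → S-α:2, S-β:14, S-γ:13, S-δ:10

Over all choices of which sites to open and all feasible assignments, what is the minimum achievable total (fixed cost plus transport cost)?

225

Open {B, C}; cheapest assignment that respects the capacities:
  B (cap 10, load 10): S-β, S-γ — cost 2×13 + 8×4 = 58
  C (cap 15, load 15): S-α, S-δ — cost 7×4 + 8×5 = 68
  Shipping 126, fixed 99 → total 225.
  Any other capacity-feasible assignment to {B, C} ships for at least 126.
Compare {A, C}: its best feasible assignment gives total 240.
Compare {B, C, D}: its best feasible assignment gives total 255.
Every other set of open sites that can feasibly serve all demand totals ≥ 240 even under its best assignment. Minimum: 225.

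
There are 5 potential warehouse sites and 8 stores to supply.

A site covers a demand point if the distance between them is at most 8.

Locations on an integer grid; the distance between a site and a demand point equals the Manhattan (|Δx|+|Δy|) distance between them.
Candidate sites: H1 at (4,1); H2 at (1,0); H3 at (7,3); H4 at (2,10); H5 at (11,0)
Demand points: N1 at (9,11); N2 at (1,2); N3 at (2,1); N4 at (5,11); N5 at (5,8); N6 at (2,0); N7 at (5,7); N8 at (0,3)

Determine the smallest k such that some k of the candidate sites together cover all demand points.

Coverage sets (demand points within 8 of each site):
  H1: {N2, N3, N5, N6, N7, N8}
  H2: {N2, N3, N6, N8}
  H3: {N2, N3, N5, N6, N7, N8}
  H4: {N1, N4, N5, N7}
  H5: {}
No single site covers all 8 demand points.
But {H1, H4} covers everything, so the minimum is 2.

2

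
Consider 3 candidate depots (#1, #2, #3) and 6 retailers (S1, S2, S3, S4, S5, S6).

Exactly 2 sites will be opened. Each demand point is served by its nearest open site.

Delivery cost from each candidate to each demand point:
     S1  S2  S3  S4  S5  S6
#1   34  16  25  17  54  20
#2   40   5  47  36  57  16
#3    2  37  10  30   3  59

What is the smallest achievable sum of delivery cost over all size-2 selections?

66

Open {#2, #3}.
  S1→#3 2, S2→#2 5, S3→#3 10, S4→#3 30, S5→#3 3, S6→#2 16  ⇒ total 66.
Compare {#1, #3}: total 68.
Compare {#1, #2}: total 151.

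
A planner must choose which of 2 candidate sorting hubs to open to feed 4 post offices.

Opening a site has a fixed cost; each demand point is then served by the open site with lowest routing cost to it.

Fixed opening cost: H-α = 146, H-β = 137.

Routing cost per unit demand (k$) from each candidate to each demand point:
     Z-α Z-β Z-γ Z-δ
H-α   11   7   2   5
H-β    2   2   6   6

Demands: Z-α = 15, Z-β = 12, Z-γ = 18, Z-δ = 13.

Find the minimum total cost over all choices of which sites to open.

Open {H-β}: assign each demand point to its cheapest open site.
  Z-α→H-β 15×2=30, Z-β→H-β 12×2=24, Z-γ→H-β 18×6=108, Z-δ→H-β 13×6=78
  routing cost 240, fixed 137 → total 377.
Compare {H-α, H-β}: routing cost 155 + fixed 283 = 438.
Compare {H-α}: routing cost 350 + fixed 146 = 496.

377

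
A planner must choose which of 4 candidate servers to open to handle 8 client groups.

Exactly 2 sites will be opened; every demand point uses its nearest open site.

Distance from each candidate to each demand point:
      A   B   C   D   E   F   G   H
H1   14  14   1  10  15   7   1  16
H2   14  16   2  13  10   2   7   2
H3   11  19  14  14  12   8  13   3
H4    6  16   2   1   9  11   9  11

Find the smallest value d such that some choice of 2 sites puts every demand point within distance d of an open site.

14

Open {H1, H2}.
  Farthest demand point is A at distance 14 (to H1); all others are ≤ 14.
With {H1, H3} the worst case is 14.
With {H1, H4} the worst case is 14.
No size-2 selection achieves below 14.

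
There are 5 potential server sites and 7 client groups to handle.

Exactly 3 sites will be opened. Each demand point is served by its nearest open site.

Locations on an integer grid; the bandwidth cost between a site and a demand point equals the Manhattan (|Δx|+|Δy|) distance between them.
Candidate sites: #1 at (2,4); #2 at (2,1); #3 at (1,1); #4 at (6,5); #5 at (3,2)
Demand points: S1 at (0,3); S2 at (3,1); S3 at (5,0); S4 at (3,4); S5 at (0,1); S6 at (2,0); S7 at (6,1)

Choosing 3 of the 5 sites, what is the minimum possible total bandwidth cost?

15

Open {#1, #2, #3}.
  S1→#1 3, S2→#2 1, S3→#2 4, S4→#1 1, S5→#3 1, S6→#2 1, S7→#2 4  ⇒ total 15.
Compare {#1, #2, #4}: total 16.
Compare {#1, #2, #5}: total 16.
No size-3 selection does better; minimum is 15.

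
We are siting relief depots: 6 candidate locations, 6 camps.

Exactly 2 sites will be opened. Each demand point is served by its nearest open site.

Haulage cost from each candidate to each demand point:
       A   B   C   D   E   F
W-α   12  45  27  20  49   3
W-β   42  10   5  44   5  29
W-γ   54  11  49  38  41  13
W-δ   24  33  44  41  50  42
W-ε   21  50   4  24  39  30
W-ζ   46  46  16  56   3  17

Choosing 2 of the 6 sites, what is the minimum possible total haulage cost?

Open {W-α, W-β}.
  A→W-α 12, B→W-β 10, C→W-β 5, D→W-α 20, E→W-β 5, F→W-α 3  ⇒ total 55.
Compare {W-β, W-ε}: total 93.
Compare {W-α, W-ζ}: total 99.
No size-2 selection does better; minimum is 55.

55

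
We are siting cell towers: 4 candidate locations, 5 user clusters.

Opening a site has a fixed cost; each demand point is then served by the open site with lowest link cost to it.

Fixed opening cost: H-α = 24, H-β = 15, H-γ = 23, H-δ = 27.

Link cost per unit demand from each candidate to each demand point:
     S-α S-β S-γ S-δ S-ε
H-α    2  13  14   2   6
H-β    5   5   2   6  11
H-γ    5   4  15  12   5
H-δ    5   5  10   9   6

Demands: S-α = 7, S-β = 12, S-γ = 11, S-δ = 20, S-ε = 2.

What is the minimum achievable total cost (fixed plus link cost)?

Open {H-α, H-β}: assign each demand point to its cheapest open site.
  S-α→H-α 7×2=14, S-β→H-β 12×5=60, S-γ→H-β 11×2=22, S-δ→H-α 20×2=40, S-ε→H-α 2×6=12
  link cost 148, fixed 39 → total 187.
Compare {H-α, H-β, H-γ}: link cost 134 + fixed 62 = 196.
Compare {H-α, H-β, H-δ}: link cost 148 + fixed 66 = 214.
Compare {H-α, H-β, H-γ, H-δ}: link cost 134 + fixed 89 = 223.
All other subsets cost ≥ 196. Minimum total cost: 187.

187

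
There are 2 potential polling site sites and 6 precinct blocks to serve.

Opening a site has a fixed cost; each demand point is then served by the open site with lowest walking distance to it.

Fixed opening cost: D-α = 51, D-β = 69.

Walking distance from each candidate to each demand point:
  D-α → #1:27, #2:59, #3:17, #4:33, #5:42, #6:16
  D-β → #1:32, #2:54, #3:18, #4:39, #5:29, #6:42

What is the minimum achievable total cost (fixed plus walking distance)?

Open {D-α}: assign each demand point to its cheapest open site.
  #1→D-α 27, #2→D-α 59, #3→D-α 17, #4→D-α 33, #5→D-α 42, #6→D-α 16
  walking distance 194, fixed 51 → total 245.
Compare {D-β}: walking distance 214 + fixed 69 = 283.
Compare {D-α, D-β}: walking distance 176 + fixed 120 = 296.

245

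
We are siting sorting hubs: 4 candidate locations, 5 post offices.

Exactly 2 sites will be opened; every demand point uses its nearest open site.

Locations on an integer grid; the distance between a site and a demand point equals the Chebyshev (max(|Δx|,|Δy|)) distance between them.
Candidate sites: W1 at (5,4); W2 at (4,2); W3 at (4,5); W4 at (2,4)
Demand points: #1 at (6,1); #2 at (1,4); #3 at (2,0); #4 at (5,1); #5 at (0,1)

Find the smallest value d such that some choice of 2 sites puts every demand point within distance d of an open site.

3

Open {W2, W4}.
  Farthest demand point is #5 at distance 3 (to W4); all others are ≤ 3.
With {W1, W2} the worst case is 4.
With {W1, W3} the worst case is 4.
No size-2 selection achieves below 3.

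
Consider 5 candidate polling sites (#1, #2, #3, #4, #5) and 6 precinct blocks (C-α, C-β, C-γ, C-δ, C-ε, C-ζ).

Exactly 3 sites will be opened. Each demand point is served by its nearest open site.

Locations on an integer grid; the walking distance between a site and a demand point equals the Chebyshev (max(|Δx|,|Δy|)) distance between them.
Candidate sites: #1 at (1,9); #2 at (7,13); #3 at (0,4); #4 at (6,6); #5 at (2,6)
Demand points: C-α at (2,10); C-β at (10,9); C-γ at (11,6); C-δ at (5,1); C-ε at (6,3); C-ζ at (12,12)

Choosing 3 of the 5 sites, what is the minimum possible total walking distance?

23

Open {#1, #2, #4}.
  C-α→#1 1, C-β→#2 4, C-γ→#4 5, C-δ→#4 5, C-ε→#4 3, C-ζ→#2 5  ⇒ total 23.
Compare {#1, #3, #4}: total 24.
Compare {#1, #4, #5}: total 24.
No size-3 selection does better; minimum is 23.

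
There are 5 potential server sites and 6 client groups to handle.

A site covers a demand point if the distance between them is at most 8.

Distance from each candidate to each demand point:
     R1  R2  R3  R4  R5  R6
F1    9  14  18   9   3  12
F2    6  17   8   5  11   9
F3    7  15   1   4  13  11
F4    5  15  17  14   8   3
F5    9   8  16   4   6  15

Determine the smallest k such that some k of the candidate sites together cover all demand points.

3

Coverage sets (demand points within 8 of each site):
  F1: {R5}
  F2: {R1, R3, R4}
  F3: {R1, R3, R4}
  F4: {R1, R5, R6}
  F5: {R2, R4, R5}
No 2 sites suffice: every size-2 union leaves at least one demand point uncovered.
But {F2, F4, F5} covers everything, so the minimum is 3.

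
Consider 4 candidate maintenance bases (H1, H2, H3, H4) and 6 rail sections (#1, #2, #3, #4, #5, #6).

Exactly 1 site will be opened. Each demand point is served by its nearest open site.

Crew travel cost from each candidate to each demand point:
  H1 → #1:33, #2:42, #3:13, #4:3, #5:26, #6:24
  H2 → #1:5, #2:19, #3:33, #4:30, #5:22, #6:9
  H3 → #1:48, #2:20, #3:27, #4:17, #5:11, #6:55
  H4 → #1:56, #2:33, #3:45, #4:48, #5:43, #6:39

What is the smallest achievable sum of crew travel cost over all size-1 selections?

Open {H2}.
  #1→H2 5, #2→H2 19, #3→H2 33, #4→H2 30, #5→H2 22, #6→H2 9  ⇒ total 118.
Compare {H1}: total 141.
Compare {H3}: total 178.
No size-1 selection does better; minimum is 118.

118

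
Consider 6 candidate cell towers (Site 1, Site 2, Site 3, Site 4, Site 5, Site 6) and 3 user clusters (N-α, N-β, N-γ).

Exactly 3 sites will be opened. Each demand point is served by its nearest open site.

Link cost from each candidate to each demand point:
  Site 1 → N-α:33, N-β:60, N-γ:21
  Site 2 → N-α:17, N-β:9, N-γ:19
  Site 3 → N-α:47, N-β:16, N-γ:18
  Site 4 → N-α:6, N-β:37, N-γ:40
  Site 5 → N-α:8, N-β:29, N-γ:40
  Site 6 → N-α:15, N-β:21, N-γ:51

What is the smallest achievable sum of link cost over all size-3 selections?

Open {Site 2, Site 3, Site 4}.
  N-α→Site 4 6, N-β→Site 2 9, N-γ→Site 3 18  ⇒ total 33.
Compare {Site 1, Site 2, Site 4}: total 34.
Compare {Site 2, Site 4, Site 5}: total 34.
No size-3 selection does better; minimum is 33.

33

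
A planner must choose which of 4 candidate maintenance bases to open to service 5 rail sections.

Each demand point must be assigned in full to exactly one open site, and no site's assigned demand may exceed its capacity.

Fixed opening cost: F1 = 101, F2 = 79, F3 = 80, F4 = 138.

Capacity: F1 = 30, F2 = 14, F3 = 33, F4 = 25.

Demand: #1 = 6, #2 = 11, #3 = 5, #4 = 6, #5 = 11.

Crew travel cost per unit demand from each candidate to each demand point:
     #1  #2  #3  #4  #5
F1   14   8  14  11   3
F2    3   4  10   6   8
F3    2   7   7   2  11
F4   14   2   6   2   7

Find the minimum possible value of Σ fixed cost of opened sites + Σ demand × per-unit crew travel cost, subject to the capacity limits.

Open {F1, F3}; cheapest assignment that respects the capacities:
  F1 (cap 30, load 11): #5 — cost 11×3 = 33
  F3 (cap 33, load 28): #1, #2, #3, #4 — cost 6×2 + 11×7 + 5×7 + 6×2 = 136
  Shipping 169, fixed 181 → total 350.
  Any other capacity-feasible assignment to {F1, F3} ships for at least 169.
Compare {F3, F4}: its best feasible assignment gives total 376.
Compare {F2, F3}: its best feasible assignment gives total 383.
Every other set of open sites that can feasibly serve all demand totals ≥ 376 even under its best assignment. Minimum: 350.

350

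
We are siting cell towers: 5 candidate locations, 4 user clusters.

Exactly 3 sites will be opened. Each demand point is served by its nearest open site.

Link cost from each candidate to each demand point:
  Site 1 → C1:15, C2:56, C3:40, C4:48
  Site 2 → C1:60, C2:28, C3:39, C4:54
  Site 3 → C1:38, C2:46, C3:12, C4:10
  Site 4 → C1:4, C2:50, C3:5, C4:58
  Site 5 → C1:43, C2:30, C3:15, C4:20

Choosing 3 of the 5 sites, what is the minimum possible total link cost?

Open {Site 2, Site 3, Site 4}.
  C1→Site 4 4, C2→Site 2 28, C3→Site 4 5, C4→Site 3 10  ⇒ total 47.
Compare {Site 3, Site 4, Site 5}: total 49.
Compare {Site 2, Site 4, Site 5}: total 57.
No size-3 selection does better; minimum is 47.

47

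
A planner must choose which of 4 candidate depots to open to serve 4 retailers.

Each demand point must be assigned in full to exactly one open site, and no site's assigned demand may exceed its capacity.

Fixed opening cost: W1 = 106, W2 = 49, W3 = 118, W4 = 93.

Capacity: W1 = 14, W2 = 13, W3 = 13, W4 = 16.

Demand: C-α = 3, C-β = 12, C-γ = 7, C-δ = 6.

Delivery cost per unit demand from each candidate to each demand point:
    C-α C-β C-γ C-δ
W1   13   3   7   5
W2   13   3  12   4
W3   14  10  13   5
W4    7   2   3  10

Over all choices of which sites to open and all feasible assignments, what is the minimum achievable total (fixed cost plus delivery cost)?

280

Open {W2, W4}; cheapest assignment that respects the capacities:
  W2 (cap 13, load 12): C-β — cost 12×3 = 36
  W4 (cap 16, load 16): C-α, C-γ, C-δ — cost 3×7 + 7×3 + 6×10 = 102
  Shipping 138, fixed 142 → total 280.
  Any other capacity-feasible assignment to {W2, W4} ships for at least 138.
Compare {W1, W4}: its best feasible assignment gives total 323.
Compare {W1, W2, W4}: its best feasible assignment gives total 350.
Every other set of open sites that can feasibly serve all demand totals ≥ 323 even under its best assignment. Minimum: 280.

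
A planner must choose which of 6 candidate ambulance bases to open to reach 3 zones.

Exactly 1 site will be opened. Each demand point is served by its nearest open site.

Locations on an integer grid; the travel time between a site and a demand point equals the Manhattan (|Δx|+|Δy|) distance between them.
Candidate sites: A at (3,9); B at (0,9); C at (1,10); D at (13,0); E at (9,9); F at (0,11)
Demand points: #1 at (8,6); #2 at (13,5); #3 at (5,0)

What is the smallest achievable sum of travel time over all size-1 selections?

24

Open {D}.
  #1→D 11, #2→D 5, #3→D 8  ⇒ total 24.
Compare {E}: total 25.
Compare {A}: total 33.
No size-1 selection does better; minimum is 24.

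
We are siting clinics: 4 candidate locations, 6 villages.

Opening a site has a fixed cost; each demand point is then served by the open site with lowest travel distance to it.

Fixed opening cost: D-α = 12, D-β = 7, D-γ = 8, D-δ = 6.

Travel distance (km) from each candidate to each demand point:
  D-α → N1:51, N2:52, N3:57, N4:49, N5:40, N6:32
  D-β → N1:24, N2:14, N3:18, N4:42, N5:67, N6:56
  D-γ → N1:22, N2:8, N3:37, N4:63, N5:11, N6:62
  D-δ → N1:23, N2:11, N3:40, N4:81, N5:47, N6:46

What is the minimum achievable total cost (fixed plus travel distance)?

160

Open {D-α, D-β, D-γ}: assign each demand point to its cheapest open site.
  N1→D-γ 22, N2→D-γ 8, N3→D-β 18, N4→D-β 42, N5→D-γ 11, N6→D-α 32
  travel distance 133, fixed 27 → total 160.
Compare {D-α, D-β, D-γ, D-δ}: travel distance 133 + fixed 33 = 166.
Compare {D-β, D-γ, D-δ}: travel distance 147 + fixed 21 = 168.
Compare {D-β, D-γ}: travel distance 157 + fixed 15 = 172.
All other subsets cost ≥ 166. Minimum total cost: 160.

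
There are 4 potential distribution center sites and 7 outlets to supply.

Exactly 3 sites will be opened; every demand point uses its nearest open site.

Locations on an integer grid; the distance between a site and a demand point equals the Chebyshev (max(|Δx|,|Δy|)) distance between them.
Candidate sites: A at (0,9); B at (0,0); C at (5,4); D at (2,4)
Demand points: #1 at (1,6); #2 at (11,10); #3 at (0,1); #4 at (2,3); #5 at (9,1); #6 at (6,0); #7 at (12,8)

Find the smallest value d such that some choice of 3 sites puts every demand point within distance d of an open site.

Open {A, B, C}.
  Farthest demand point is #7 at distance 7 (to C); all others are ≤ 7.
With {A, C, D} the worst case is 7.
With {B, C, D} the worst case is 7.
No size-3 selection achieves below 7.

7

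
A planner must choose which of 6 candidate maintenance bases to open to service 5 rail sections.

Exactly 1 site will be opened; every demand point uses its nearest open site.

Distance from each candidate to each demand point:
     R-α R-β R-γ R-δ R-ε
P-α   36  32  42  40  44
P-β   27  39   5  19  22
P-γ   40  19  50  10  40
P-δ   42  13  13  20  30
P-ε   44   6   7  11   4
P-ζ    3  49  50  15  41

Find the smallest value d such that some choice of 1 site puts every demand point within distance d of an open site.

39

Open {P-β}.
  Farthest demand point is R-β at distance 39 (to P-β); all others are ≤ 39.
With {P-δ} the worst case is 42.
With {P-α} the worst case is 44.
No size-1 selection achieves below 39.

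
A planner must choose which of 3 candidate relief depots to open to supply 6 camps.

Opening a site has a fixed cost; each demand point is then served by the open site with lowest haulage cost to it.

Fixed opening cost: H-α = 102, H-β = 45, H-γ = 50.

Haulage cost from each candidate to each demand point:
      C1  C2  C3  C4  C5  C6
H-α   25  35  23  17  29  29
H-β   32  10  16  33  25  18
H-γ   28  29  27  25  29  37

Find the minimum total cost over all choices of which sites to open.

Open {H-β}: assign each demand point to its cheapest open site.
  C1→H-β 32, C2→H-β 10, C3→H-β 16, C4→H-β 33, C5→H-β 25, C6→H-β 18
  haulage cost 134, fixed 45 → total 179.
Compare {H-β, H-γ}: haulage cost 122 + fixed 95 = 217.
Compare {H-γ}: haulage cost 175 + fixed 50 = 225.
Compare {H-α, H-β}: haulage cost 111 + fixed 147 = 258.
All other subsets cost ≥ 217. Minimum total cost: 179.

179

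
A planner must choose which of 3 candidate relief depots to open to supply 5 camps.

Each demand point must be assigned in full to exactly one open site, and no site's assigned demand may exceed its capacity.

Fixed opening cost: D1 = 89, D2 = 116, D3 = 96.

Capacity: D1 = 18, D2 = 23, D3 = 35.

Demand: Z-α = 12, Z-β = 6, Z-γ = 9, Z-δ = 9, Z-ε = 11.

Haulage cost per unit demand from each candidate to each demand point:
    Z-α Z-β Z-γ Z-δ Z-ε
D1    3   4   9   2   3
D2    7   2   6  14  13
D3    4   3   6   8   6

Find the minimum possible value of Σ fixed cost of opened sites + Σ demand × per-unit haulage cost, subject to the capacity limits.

395

Open {D1, D3}; cheapest assignment that respects the capacities:
  D1 (cap 18, load 15): Z-β, Z-δ — cost 6×4 + 9×2 = 42
  D3 (cap 35, load 32): Z-α, Z-γ, Z-ε — cost 12×4 + 9×6 + 11×6 = 168
  Shipping 210, fixed 185 → total 395.
  Any other capacity-feasible assignment to {D1, D3} ships for at least 210.
Compare {D2, D3}: its best feasible assignment gives total 464.
Compare {D1, D2, D3}: its best feasible assignment gives total 499.
Every other set of open sites that can feasibly serve all demand totals ≥ 464 even under its best assignment. Minimum: 395.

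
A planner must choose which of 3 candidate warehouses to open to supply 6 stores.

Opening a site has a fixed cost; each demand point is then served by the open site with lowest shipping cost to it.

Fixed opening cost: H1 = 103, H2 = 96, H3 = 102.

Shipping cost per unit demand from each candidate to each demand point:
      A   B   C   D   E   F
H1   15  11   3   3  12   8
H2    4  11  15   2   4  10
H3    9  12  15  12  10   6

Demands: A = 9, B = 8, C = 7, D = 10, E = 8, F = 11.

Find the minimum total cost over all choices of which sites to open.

484

Open {H1, H2}: assign each demand point to its cheapest open site.
  A→H2 9×4=36, B→H1 8×11=88, C→H1 7×3=21, D→H2 10×2=20, E→H2 8×4=32, F→H1 11×8=88
  shipping cost 285, fixed 199 → total 484.
Compare {H2}: shipping cost 391 + fixed 96 = 487.
Compare {H2, H3}: shipping cost 347 + fixed 198 = 545.
Compare {H1}: shipping cost 458 + fixed 103 = 561.
All other subsets cost ≥ 487. Minimum total cost: 484.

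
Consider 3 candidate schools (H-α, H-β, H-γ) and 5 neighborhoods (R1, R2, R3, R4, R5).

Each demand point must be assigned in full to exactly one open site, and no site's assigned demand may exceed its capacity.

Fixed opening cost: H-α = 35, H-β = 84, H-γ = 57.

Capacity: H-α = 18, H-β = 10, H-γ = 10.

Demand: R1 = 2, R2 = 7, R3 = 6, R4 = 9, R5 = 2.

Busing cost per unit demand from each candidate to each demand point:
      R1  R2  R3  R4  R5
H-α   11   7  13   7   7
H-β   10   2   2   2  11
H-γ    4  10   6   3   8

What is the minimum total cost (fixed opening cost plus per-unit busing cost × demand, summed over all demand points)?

Open {H-α, H-γ}; cheapest assignment that respects the capacities:
  H-α (cap 18, load 18): R2, R4, R5 — cost 7×7 + 9×7 + 2×7 = 126
  H-γ (cap 10, load 8): R1, R3 — cost 2×4 + 6×6 = 44
  Shipping 170, fixed 92 → total 262.
  Any other capacity-feasible assignment to {H-α, H-γ} ships for at least 170.
Compare {H-α, H-β}: its best feasible assignment gives total 277.
Compare {H-α, H-β, H-γ}: its best feasible assignment gives total 298.
Every other set of open sites that can feasibly serve all demand totals ≥ 277 even under its best assignment. Minimum: 262.

262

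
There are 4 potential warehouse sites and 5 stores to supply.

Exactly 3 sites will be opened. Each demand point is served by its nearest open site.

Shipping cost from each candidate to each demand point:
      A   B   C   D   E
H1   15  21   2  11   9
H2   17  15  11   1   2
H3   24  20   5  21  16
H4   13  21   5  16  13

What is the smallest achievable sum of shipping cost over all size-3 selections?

33

Open {H1, H2, H4}.
  A→H4 13, B→H2 15, C→H1 2, D→H2 1, E→H2 2  ⇒ total 33.
Compare {H1, H2, H3}: total 35.
Compare {H2, H3, H4}: total 36.
No size-3 selection does better; minimum is 33.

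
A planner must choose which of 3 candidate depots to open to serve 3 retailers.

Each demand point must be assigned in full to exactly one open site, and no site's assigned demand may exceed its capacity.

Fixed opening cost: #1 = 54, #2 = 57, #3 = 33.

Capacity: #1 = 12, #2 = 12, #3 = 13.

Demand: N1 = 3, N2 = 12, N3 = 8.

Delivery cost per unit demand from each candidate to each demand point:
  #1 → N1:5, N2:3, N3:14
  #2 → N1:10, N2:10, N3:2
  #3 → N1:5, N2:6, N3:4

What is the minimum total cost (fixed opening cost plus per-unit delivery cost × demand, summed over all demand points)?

170

Open {#1, #3}; cheapest assignment that respects the capacities:
  #1 (cap 12, load 12): N2 — cost 12×3 = 36
  #3 (cap 13, load 11): N1, N3 — cost 3×5 + 8×4 = 47
  Shipping 83, fixed 87 → total 170.
  Any other capacity-feasible assignment to {#1, #3} ships for at least 83.
Compare {#1, #2}: its best feasible assignment gives total 193.
Compare {#2, #3}: its best feasible assignment gives total 208.
Every other set of open sites that can feasibly serve all demand totals ≥ 193 even under its best assignment. Minimum: 170.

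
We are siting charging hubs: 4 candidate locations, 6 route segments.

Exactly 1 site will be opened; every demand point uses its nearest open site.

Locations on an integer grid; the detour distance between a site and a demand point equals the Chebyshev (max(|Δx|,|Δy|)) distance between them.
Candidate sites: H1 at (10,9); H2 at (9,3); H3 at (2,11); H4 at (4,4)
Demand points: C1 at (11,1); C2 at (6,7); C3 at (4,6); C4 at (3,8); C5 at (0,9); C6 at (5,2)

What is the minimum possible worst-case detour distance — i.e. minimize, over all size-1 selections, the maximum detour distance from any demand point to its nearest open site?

7

Open {H4}.
  Farthest demand point is C1 at detour distance 7 (to H4); all others are ≤ 7.
With {H2} the worst case is 9.
With {H1} the worst case is 10.
No size-1 selection achieves below 7.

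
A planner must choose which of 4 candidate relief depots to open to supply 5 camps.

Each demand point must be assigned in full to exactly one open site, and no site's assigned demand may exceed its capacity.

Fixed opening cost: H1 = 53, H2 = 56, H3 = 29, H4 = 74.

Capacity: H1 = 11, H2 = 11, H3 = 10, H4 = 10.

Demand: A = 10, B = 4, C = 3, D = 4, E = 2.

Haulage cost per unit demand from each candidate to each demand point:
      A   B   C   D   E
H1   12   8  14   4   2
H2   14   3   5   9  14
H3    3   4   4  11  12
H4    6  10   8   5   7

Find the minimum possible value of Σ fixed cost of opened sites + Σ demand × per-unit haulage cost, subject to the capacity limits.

Open {H1, H2, H3}; cheapest assignment that respects the capacities:
  H1 (cap 11, load 6): D, E — cost 4×4 + 2×2 = 20
  H2 (cap 11, load 7): B, C — cost 4×3 + 3×5 = 27
  H3 (cap 10, load 10): A — cost 10×3 = 30
  Shipping 77, fixed 138 → total 215.
  Any other capacity-feasible assignment to {H1, H2, H3} ships for at least 77.
Compare {H2, H3, H4}: its best feasible assignment gives total 250.
Compare {H1, H3, H4}: its best feasible assignment gives total 262.
Every other set of open sites that can feasibly serve all demand totals ≥ 250 even under its best assignment. Minimum: 215.

215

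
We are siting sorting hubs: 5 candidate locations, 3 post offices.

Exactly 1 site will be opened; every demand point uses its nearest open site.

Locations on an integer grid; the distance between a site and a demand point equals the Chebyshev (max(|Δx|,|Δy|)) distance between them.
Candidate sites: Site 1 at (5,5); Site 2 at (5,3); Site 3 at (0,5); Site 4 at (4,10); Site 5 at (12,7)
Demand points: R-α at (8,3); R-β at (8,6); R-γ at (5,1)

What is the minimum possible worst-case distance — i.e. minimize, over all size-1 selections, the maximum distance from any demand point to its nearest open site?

3

Open {Site 2}.
  Farthest demand point is R-α at distance 3 (to Site 2); all others are ≤ 3.
With {Site 1} the worst case is 4.
With {Site 5} the worst case is 7.
No size-1 selection achieves below 3.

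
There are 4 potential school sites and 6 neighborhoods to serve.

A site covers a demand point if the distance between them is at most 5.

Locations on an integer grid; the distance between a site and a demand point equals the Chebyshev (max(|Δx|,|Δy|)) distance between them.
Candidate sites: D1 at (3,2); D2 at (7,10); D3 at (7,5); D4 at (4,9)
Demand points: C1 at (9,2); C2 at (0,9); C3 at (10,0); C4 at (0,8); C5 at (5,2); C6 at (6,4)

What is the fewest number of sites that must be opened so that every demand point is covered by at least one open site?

Coverage sets (demand points within 5 of each site):
  D1: {C5, C6}
  D2: {}
  D3: {C1, C3, C5, C6}
  D4: {C2, C4, C6}
No single site covers all 6 demand points.
But {D3, D4} covers everything, so the minimum is 2.

2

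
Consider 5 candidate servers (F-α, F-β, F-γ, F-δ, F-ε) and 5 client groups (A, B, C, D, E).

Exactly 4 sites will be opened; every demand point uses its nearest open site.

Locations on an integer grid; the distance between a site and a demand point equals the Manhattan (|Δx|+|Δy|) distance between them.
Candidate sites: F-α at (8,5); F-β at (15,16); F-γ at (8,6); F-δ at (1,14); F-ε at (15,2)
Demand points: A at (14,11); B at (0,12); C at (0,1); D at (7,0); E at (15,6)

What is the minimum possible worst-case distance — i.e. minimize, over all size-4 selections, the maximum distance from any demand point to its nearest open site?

12

Open {F-α, F-β, F-γ, F-δ}.
  Farthest demand point is C at distance 12 (to F-α); all others are ≤ 12.
With {F-α, F-β, F-δ, F-ε} the worst case is 12.
With {F-α, F-γ, F-δ, F-ε} the worst case is 12.
No size-4 selection achieves below 12.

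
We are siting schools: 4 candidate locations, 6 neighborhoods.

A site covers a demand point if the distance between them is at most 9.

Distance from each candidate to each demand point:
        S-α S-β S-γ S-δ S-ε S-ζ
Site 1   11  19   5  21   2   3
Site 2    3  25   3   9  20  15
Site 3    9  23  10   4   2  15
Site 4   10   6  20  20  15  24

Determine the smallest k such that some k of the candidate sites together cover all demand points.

3

Coverage sets (demand points within 9 of each site):
  Site 1: {S-γ, S-ε, S-ζ}
  Site 2: {S-α, S-γ, S-δ}
  Site 3: {S-α, S-δ, S-ε}
  Site 4: {S-β}
No 2 sites suffice: every size-2 union leaves at least one demand point uncovered.
But {Site 1, Site 2, Site 4} covers everything, so the minimum is 3.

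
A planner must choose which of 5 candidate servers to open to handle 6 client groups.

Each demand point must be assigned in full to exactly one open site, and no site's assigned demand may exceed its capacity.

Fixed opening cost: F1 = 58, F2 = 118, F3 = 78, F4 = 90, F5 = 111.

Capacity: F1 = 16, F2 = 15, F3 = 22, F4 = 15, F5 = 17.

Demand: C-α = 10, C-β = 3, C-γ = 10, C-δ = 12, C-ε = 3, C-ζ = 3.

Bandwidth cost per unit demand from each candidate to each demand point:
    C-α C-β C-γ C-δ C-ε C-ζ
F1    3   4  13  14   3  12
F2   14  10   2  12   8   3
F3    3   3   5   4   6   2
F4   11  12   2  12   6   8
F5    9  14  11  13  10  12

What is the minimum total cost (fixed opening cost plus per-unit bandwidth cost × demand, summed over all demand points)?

348

Open {F1, F3, F4}; cheapest assignment that respects the capacities:
  F1 (cap 16, load 13): C-α, C-ε — cost 10×3 + 3×3 = 39
  F3 (cap 22, load 18): C-β, C-δ, C-ζ — cost 3×3 + 12×4 + 3×2 = 63
  F4 (cap 15, load 10): C-γ — cost 10×2 = 20
  Shipping 122, fixed 226 → total 348.
  Any other capacity-feasible assignment to {F1, F3, F4} ships for at least 122.
Compare {F1, F2, F3}: its best feasible assignment gives total 376.
Compare {F1, F3, F5}: its best feasible assignment gives total 432.
Every other set of open sites that can feasibly serve all demand totals ≥ 376 even under its best assignment. Minimum: 348.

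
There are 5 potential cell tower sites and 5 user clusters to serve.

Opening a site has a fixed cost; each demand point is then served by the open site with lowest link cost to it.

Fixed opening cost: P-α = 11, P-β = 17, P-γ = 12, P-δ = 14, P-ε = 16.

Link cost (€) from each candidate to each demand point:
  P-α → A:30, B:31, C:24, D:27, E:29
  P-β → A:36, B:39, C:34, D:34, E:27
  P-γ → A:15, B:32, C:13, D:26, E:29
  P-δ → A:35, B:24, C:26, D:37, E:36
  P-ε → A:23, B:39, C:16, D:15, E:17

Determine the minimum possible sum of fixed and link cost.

120

Open {P-γ, P-ε}: assign each demand point to its cheapest open site.
  A→P-γ 15, B→P-γ 32, C→P-γ 13, D→P-ε 15, E→P-ε 17
  link cost 92, fixed 28 → total 120.
Compare {P-δ, P-ε}: link cost 95 + fixed 30 = 125.
Compare {P-ε}: link cost 110 + fixed 16 = 126.
Compare {P-γ, P-δ, P-ε}: link cost 84 + fixed 42 = 126.
All other subsets cost ≥ 125. Minimum total cost: 120.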